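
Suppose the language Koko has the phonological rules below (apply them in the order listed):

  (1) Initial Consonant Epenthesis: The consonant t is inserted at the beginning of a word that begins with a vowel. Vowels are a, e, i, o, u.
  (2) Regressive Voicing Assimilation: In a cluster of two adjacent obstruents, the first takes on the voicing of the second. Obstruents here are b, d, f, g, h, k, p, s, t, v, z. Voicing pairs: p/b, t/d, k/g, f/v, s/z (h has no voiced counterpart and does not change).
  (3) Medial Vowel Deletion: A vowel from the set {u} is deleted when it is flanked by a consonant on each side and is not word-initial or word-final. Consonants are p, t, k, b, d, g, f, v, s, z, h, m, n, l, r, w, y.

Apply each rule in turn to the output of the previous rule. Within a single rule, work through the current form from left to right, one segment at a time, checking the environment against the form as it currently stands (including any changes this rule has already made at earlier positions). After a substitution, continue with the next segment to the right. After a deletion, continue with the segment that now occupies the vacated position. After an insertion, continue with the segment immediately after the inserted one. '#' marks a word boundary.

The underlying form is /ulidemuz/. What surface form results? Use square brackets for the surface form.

(1) Initial Consonant Epenthesis: [ulidemuz] → [tulidemuz]
(2) Regressive Voicing Assimilation: no change — [tulidemuz]
(3) Medial Vowel Deletion: [tulidemuz] → [tlidemz]

[tlidemz]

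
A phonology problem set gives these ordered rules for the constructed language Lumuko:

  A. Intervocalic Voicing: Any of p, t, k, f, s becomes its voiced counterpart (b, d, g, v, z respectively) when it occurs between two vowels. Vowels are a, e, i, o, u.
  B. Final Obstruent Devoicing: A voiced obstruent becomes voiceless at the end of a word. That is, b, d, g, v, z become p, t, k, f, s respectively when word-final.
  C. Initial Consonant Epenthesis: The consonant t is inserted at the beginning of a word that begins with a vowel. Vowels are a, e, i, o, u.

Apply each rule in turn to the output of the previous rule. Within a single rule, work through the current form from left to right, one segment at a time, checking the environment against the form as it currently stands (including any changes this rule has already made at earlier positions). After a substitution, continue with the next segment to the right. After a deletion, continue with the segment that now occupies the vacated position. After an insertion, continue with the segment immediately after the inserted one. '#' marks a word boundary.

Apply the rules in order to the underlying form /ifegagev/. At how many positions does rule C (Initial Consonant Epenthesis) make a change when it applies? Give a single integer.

A Intervocalic Voicing: [ifegagev] → [ivegagev]
B Final Obstruent Devoicing: [ivegagev] → [ivegagef]
C Initial Consonant Epenthesis: [ivegagef] → [tivegagef]
Rule C changed 1 position(s).

1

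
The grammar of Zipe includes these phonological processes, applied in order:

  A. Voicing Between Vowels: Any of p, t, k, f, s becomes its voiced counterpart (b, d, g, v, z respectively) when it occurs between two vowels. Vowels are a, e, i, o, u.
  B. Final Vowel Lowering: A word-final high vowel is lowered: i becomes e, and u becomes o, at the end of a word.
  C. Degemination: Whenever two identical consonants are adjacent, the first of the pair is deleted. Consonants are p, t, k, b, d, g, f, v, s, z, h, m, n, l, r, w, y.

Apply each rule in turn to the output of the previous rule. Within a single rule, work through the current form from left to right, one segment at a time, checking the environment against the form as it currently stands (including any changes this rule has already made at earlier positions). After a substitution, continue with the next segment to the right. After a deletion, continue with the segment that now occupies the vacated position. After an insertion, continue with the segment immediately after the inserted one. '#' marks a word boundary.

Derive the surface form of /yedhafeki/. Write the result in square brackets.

[yedhavege]

A Voicing Between Vowels: [yedhafeki] → [yedhavegi]
B Final Vowel Lowering: [yedhavegi] → [yedhavege]
C Degemination: no change — [yedhavege]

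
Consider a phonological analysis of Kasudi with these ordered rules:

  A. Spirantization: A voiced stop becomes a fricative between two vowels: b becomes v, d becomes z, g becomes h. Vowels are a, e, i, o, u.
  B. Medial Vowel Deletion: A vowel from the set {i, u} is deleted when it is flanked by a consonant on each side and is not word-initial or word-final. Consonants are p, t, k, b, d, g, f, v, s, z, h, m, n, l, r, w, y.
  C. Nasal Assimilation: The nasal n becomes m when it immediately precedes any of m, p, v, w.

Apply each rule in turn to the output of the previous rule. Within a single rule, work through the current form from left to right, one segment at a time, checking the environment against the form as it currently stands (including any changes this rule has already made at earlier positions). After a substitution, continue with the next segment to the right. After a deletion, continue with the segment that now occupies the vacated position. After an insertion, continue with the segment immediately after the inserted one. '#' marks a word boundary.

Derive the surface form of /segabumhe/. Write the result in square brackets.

A Spirantization: [segabumhe] → [sehavumhe]
B Medial Vowel Deletion: [sehavumhe] → [sehavmhe]
C Nasal Assimilation: no change — [sehavmhe]

[sehavmhe]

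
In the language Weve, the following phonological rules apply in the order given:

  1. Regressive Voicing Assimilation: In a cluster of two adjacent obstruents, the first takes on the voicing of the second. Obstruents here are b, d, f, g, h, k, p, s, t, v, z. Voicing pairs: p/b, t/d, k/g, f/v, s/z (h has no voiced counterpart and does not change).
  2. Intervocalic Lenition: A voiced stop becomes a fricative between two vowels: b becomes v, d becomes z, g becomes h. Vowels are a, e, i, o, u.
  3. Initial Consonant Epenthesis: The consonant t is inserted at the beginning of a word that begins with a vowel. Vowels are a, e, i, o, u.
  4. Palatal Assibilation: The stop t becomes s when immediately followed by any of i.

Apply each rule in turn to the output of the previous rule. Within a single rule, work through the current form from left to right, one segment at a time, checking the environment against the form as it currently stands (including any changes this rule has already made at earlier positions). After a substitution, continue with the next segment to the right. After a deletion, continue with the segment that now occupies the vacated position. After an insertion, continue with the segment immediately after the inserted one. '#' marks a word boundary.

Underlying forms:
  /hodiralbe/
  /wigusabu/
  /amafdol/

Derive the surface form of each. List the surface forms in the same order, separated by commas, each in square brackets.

[hoziralbe], [wihusavu], [tamavdol]

/hodiralbe/:
  1 Regressive Voicing Assimilation: no change — [hodiralbe]
  2 Intervocalic Lenition: [hodiralbe] → [hoziralbe]
  3 Initial Consonant Epenthesis: no change — [hoziralbe]
  4 Palatal Assibilation: no change — [hoziralbe]
/wigusabu/:
  1 Regressive Voicing Assimilation: no change — [wigusabu]
  2 Intervocalic Lenition: [wigusabu] → [wihusavu]
  3 Initial Consonant Epenthesis: no change — [wihusavu]
  4 Palatal Assibilation: no change — [wihusavu]
/amafdol/:
  1 Regressive Voicing Assimilation: [amafdol] → [amavdol]
  2 Intervocalic Lenition: no change — [amavdol]
  3 Initial Consonant Epenthesis: [amavdol] → [tamavdol]
  4 Palatal Assibilation: no change — [tamavdol]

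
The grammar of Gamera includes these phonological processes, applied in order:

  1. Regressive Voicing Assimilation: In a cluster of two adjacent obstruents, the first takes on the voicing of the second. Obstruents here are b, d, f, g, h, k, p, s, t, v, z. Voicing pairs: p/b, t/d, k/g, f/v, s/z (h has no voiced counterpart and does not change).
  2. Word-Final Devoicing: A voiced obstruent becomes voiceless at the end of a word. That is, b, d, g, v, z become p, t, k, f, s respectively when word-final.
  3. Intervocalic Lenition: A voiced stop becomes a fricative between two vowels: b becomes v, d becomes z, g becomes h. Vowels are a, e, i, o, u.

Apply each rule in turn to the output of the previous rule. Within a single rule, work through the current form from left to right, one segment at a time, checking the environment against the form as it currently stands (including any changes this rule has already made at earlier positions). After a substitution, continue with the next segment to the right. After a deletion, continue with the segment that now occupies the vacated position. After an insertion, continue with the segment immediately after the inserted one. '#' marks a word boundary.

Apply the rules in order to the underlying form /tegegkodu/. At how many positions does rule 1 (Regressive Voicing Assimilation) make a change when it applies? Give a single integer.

1 Regressive Voicing Assimilation: [tegegkodu] → [tegekkodu]
2 Word-Final Devoicing: no change — [tegekkodu]
3 Intervocalic Lenition: [tegekkodu] → [tehekkozu]
Rule 1 changed 1 position(s).

1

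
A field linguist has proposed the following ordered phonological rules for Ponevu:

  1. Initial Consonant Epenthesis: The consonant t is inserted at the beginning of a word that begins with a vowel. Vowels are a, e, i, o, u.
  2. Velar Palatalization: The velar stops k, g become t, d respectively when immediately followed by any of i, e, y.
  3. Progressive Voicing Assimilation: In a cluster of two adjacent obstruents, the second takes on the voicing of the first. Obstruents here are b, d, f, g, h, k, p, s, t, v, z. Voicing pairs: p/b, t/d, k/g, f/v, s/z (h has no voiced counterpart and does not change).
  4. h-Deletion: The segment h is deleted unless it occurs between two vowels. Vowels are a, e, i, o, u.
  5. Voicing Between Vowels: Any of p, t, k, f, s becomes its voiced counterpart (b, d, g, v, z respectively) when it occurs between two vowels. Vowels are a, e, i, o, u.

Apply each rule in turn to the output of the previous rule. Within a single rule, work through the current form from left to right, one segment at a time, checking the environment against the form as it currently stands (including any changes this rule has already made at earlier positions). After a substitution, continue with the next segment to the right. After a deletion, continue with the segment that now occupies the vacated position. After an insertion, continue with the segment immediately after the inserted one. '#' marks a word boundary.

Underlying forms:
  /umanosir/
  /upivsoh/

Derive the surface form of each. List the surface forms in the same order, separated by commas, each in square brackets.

/umanosir/:
  1 Initial Consonant Epenthesis: [umanosir] → [tumanosir]
  2 Velar Palatalization: no change — [tumanosir]
  3 Progressive Voicing Assimilation: no change — [tumanosir]
  4 h-Deletion: no change — [tumanosir]
  5 Voicing Between Vowels: [tumanosir] → [tumanozir]
/upivsoh/:
  1 Initial Consonant Epenthesis: [upivsoh] → [tupivsoh]
  2 Velar Palatalization: no change — [tupivsoh]
  3 Progressive Voicing Assimilation: [tupivsoh] → [tupivzoh]
  4 h-Deletion: [tupivzoh] → [tupivzo]
  5 Voicing Between Vowels: [tupivzo] → [tubivzo]

[tumanozir], [tubivzo]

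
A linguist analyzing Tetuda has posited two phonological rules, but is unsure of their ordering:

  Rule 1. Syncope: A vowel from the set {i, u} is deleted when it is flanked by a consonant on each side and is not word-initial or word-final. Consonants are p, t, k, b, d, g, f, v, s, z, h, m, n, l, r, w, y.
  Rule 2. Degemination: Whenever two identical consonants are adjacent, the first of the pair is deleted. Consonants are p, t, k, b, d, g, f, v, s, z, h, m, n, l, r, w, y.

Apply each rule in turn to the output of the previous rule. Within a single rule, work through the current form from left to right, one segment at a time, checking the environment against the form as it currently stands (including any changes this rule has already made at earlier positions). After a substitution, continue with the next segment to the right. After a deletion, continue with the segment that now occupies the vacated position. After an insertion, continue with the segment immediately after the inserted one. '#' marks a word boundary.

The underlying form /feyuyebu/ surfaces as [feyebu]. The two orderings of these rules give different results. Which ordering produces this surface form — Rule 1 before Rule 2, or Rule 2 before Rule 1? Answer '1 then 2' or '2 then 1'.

Order 1 then 2:
  1 Syncope: [feyuyebu] → [feyyebu]
  2 Degemination: [feyyebu] → [feyebu]
  result: [feyebu]
Order 2 then 1:
  2 Degemination: no change — [feyuyebu]
  1 Syncope: [feyuyebu] → [feyyebu]
  result: [feyyebu]

1 then 2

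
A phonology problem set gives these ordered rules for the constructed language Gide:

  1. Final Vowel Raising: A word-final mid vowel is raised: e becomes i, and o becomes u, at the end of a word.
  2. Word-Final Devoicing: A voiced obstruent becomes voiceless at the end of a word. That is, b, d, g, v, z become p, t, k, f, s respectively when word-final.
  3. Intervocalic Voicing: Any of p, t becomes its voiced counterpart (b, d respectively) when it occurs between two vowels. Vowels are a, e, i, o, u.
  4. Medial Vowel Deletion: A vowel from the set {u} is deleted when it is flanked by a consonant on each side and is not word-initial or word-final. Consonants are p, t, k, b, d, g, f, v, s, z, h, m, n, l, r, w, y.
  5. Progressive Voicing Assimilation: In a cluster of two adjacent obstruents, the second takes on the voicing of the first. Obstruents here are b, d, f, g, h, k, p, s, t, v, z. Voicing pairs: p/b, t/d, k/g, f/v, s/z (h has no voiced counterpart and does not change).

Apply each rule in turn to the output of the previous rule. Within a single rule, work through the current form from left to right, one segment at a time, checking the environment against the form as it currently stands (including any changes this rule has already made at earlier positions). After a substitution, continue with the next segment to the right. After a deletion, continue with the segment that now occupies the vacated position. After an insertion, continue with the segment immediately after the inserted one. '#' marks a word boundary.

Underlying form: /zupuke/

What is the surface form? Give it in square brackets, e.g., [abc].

1 Final Vowel Raising: [zupuke] → [zupuki]
2 Word-Final Devoicing: no change — [zupuki]
3 Intervocalic Voicing: [zupuki] → [zubuki]
4 Medial Vowel Deletion: [zubuki] → [zbki]
5 Progressive Voicing Assimilation: [zbki] → [zbgi]

[zbgi]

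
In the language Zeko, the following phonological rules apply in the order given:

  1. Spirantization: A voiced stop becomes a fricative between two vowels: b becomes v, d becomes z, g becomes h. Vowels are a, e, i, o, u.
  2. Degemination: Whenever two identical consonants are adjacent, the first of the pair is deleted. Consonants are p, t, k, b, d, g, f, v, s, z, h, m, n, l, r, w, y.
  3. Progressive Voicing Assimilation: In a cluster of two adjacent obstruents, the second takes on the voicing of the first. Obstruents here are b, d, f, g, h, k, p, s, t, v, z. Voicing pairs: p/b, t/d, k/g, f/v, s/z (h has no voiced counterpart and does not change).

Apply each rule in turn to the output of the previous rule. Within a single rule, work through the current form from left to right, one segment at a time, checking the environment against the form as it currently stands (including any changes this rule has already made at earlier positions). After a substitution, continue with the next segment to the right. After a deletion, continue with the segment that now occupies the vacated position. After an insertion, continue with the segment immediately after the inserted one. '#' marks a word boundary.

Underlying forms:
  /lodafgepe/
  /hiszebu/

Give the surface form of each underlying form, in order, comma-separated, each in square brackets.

[lozafkepe], [hissevu]

/lodafgepe/:
  1 Spirantization: [lodafgepe] → [lozafgepe]
  2 Degemination: no change — [lozafgepe]
  3 Progressive Voicing Assimilation: [lozafgepe] → [lozafkepe]
/hiszebu/:
  1 Spirantization: [hiszebu] → [hiszevu]
  2 Degemination: no change — [hiszevu]
  3 Progressive Voicing Assimilation: [hiszevu] → [hissevu]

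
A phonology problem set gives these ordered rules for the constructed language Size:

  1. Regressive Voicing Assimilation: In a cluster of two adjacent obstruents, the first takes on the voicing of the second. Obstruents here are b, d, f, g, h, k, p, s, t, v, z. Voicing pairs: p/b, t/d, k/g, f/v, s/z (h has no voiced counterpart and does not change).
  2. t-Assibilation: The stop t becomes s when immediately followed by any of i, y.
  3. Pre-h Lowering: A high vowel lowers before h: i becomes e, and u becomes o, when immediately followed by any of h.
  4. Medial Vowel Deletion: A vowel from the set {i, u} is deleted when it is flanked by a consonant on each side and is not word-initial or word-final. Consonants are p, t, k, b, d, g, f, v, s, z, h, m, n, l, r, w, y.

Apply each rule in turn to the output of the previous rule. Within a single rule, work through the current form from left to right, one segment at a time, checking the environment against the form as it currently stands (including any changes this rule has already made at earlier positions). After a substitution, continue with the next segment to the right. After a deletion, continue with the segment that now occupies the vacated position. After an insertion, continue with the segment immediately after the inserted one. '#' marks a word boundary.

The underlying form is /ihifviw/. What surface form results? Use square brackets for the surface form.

1 Regressive Voicing Assimilation: [ihifviw] → [ihivviw]
2 t-Assibilation: no change — [ihivviw]
3 Pre-h Lowering: [ihivviw] → [ehivviw]
4 Medial Vowel Deletion: [ehivviw] → [ehvvw]

[ehvvw]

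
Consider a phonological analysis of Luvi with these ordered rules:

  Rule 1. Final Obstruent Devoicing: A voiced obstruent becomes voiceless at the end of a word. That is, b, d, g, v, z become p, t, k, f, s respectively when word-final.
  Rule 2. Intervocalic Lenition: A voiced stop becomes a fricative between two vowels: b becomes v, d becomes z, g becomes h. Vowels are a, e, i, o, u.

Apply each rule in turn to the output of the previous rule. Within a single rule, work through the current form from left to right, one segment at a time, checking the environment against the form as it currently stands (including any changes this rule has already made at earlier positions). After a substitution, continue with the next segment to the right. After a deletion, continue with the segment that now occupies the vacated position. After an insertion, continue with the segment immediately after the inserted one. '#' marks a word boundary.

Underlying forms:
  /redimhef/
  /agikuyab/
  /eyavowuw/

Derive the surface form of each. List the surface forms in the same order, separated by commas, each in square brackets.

/redimhef/:
  Rule 1 Final Obstruent Devoicing: no change — [redimhef]
  Rule 2 Intervocalic Lenition: [redimhef] → [rezimhef]
/agikuyab/:
  Rule 1 Final Obstruent Devoicing: [agikuyab] → [agikuyap]
  Rule 2 Intervocalic Lenition: [agikuyap] → [ahikuyap]
/eyavowuw/:
  Rule 1 Final Obstruent Devoicing: no change — [eyavowuw]
  Rule 2 Intervocalic Lenition: no change — [eyavowuw]

[rezimhef], [ahikuyap], [eyavowuw]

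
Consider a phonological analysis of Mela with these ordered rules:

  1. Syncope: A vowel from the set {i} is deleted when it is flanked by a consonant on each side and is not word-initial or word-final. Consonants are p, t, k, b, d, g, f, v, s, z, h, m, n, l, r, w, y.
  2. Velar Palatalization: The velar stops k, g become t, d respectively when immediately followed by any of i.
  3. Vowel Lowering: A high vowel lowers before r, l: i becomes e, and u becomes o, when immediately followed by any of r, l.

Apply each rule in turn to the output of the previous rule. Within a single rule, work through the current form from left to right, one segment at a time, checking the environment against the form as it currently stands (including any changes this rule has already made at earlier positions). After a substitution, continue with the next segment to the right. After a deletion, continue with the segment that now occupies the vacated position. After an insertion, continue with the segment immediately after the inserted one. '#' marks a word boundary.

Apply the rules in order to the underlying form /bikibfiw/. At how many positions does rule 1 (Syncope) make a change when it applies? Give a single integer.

3

1 Syncope: [bikibfiw] → [bkbfw]
2 Velar Palatalization: no change — [bkbfw]
3 Vowel Lowering: no change — [bkbfw]
Rule 1 changed 3 position(s).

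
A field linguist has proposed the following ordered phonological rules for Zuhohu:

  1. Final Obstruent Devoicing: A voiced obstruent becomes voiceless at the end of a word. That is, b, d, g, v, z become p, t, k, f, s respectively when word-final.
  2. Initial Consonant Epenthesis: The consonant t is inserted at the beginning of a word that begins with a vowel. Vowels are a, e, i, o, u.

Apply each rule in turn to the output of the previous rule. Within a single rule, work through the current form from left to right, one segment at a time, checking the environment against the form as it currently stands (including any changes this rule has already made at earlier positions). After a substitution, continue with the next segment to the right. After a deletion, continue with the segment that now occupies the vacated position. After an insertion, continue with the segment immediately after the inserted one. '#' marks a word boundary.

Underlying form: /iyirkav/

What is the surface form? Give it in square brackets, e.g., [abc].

1 Final Obstruent Devoicing: [iyirkav] → [iyirkaf]
2 Initial Consonant Epenthesis: [iyirkaf] → [tiyirkaf]

[tiyirkaf]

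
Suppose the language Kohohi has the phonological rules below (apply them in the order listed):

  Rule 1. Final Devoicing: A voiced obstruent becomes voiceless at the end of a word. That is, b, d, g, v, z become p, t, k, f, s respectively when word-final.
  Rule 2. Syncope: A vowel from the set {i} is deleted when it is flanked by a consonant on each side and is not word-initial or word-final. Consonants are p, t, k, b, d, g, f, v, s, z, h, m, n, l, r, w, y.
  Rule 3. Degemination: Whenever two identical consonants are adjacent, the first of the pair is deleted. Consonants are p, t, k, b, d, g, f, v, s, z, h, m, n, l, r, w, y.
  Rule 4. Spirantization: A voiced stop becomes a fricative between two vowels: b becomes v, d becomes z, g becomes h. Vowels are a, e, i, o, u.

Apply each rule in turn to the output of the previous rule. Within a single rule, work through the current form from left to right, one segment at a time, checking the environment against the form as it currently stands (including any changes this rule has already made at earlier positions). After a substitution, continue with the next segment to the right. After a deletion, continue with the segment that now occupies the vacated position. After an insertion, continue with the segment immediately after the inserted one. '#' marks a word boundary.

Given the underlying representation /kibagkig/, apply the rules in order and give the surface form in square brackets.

[kbagk]

Rule 1 Final Devoicing: [kibagkig] → [kibagkik]
Rule 2 Syncope: [kibagkik] → [kbagkk]
Rule 3 Degemination: [kbagkk] → [kbagk]
Rule 4 Spirantization: no change — [kbagk]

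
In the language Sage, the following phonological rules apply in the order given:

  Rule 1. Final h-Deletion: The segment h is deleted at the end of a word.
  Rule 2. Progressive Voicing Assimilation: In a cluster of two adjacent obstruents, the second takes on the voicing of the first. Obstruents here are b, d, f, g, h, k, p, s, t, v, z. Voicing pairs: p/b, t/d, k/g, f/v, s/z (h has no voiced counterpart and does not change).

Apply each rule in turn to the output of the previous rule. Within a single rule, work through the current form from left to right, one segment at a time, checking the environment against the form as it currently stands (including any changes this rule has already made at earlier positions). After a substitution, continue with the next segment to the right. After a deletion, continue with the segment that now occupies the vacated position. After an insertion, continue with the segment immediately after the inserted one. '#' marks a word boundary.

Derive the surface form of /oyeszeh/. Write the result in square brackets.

[oyesse]

Rule 1 Final h-Deletion: [oyeszeh] → [oyesze]
Rule 2 Progressive Voicing Assimilation: [oyesze] → [oyesse]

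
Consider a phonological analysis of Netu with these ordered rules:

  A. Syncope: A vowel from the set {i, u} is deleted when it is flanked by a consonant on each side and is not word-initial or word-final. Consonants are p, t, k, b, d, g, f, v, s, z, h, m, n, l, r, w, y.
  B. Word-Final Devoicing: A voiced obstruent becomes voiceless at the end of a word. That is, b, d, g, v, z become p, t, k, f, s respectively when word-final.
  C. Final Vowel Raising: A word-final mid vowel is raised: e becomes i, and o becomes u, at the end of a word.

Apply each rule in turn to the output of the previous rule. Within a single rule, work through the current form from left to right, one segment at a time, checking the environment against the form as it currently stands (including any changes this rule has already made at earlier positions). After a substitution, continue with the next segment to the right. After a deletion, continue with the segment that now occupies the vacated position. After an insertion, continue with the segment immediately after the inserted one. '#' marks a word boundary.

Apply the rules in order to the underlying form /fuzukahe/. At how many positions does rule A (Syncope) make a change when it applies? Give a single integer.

2

A Syncope: [fuzukahe] → [fzkahe]
B Word-Final Devoicing: no change — [fzkahe]
C Final Vowel Raising: [fzkahe] → [fzkahi]
Rule A changed 2 position(s).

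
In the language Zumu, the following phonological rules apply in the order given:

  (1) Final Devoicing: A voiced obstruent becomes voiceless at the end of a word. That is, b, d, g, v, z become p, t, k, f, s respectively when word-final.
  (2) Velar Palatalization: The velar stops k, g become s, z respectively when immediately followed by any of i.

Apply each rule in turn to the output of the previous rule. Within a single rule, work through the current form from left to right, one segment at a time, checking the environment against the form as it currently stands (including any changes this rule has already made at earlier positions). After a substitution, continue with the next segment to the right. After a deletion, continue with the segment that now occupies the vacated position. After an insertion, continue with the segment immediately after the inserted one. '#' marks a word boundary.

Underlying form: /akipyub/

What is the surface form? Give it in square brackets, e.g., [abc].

[asipyup]

(1) Final Devoicing: [akipyub] → [akipyup]
(2) Velar Palatalization: [akipyup] → [asipyup]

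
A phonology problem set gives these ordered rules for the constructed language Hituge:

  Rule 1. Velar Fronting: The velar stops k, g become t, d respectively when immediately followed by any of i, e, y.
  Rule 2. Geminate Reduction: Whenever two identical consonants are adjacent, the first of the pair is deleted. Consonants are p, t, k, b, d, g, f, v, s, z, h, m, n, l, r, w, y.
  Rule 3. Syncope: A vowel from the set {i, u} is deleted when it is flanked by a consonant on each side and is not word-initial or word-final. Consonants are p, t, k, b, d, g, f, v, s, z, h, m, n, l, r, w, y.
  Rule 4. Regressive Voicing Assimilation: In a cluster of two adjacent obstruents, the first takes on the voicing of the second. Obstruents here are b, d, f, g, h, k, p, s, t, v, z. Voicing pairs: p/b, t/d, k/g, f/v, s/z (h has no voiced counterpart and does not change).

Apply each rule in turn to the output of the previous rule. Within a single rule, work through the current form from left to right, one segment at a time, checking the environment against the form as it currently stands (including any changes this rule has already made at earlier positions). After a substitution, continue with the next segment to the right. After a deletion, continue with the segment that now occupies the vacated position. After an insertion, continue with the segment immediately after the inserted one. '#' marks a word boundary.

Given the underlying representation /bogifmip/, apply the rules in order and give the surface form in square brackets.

[botfmp]

Rule 1 Velar Fronting: [bogifmip] → [bodifmip]
Rule 2 Geminate Reduction: no change — [bodifmip]
Rule 3 Syncope: [bodifmip] → [bodfmp]
Rule 4 Regressive Voicing Assimilation: [bodfmp] → [botfmp]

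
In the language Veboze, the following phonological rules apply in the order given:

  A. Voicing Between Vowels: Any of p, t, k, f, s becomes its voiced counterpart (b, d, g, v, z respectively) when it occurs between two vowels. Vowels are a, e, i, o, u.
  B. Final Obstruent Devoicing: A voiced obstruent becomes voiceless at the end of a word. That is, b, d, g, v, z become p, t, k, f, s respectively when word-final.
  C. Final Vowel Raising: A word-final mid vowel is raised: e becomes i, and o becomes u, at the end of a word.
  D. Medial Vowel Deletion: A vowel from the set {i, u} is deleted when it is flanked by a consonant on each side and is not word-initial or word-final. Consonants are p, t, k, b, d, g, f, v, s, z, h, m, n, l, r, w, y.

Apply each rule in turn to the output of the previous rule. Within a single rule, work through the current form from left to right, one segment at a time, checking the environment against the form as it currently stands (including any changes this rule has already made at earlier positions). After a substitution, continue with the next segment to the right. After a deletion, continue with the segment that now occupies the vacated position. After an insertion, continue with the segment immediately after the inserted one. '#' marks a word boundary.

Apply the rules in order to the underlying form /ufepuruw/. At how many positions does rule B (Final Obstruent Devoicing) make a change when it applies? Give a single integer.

A Voicing Between Vowels: [ufepuruw] → [uveburuw]
B Final Obstruent Devoicing: no change — [uveburuw]
C Final Vowel Raising: no change — [uveburuw]
D Medial Vowel Deletion: [uveburuw] → [uvebrw]
Rule B changed 0 position(s).

0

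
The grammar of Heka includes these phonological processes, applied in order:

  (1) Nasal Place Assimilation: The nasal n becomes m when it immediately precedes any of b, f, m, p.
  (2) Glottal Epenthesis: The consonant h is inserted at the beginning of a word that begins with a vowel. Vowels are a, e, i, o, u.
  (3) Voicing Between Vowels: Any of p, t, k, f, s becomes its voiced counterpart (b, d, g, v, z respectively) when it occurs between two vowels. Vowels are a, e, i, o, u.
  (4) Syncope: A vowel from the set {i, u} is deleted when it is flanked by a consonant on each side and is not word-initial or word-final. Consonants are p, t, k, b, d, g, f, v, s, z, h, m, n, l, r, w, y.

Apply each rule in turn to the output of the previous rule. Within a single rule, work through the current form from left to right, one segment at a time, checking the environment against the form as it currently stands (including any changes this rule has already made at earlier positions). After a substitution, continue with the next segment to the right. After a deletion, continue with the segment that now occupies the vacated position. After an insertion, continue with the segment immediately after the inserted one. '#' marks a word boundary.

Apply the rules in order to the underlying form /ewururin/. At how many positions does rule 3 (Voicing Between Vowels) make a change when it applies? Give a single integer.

(1) Nasal Place Assimilation: no change — [ewururin]
(2) Glottal Epenthesis: [ewururin] → [hewururin]
(3) Voicing Between Vowels: no change — [hewururin]
(4) Syncope: [hewururin] → [hewrrn]
Rule 3 changed 0 position(s).

0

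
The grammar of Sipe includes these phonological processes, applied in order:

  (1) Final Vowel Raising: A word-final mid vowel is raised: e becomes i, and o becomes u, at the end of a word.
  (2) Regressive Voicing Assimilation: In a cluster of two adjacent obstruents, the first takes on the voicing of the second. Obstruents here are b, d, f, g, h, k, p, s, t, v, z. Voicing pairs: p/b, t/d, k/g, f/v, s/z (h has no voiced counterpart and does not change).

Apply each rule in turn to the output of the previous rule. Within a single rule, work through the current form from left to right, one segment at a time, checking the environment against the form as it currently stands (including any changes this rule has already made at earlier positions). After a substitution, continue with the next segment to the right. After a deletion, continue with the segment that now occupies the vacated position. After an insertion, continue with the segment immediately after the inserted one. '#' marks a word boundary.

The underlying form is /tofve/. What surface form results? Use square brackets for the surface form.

(1) Final Vowel Raising: [tofve] → [tofvi]
(2) Regressive Voicing Assimilation: [tofvi] → [tovvi]

[tovvi]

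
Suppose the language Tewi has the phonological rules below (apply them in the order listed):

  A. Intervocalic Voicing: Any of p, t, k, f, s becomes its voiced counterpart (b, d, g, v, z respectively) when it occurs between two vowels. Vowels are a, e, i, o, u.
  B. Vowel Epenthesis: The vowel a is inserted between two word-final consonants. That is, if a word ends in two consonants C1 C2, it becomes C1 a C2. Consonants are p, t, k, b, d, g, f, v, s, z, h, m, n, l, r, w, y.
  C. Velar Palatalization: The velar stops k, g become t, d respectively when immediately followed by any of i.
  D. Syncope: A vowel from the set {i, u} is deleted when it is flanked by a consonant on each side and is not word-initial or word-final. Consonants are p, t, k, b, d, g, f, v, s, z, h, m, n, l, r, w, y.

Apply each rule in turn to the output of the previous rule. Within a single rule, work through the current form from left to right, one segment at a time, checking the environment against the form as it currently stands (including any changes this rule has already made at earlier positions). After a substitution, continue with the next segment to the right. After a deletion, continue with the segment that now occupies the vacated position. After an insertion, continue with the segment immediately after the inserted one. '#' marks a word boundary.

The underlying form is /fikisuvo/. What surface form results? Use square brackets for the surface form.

A Intervocalic Voicing: [fikisuvo] → [figizuvo]
B Vowel Epenthesis: no change — [figizuvo]
C Velar Palatalization: [figizuvo] → [fidizuvo]
D Syncope: [fidizuvo] → [fdzvo]

[fdzvo]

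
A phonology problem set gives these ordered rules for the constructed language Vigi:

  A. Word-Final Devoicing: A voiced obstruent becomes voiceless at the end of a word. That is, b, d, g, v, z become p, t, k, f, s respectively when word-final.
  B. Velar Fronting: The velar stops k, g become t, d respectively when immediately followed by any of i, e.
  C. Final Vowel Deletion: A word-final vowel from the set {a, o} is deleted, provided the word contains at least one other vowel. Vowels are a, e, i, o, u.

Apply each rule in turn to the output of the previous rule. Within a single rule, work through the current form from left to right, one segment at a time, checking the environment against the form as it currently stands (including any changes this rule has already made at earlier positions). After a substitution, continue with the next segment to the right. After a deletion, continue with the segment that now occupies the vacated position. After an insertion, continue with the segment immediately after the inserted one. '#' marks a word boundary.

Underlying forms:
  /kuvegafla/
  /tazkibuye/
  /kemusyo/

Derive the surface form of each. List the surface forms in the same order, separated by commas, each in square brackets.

[kuvegafl], [taztibuye], [temusy]

/kuvegafla/:
  A Word-Final Devoicing: no change — [kuvegafla]
  B Velar Fronting: no change — [kuvegafla]
  C Final Vowel Deletion: [kuvegafla] → [kuvegafl]
/tazkibuye/:
  A Word-Final Devoicing: no change — [tazkibuye]
  B Velar Fronting: [tazkibuye] → [taztibuye]
  C Final Vowel Deletion: no change — [taztibuye]
/kemusyo/:
  A Word-Final Devoicing: no change — [kemusyo]
  B Velar Fronting: [kemusyo] → [temusyo]
  C Final Vowel Deletion: [temusyo] → [temusy]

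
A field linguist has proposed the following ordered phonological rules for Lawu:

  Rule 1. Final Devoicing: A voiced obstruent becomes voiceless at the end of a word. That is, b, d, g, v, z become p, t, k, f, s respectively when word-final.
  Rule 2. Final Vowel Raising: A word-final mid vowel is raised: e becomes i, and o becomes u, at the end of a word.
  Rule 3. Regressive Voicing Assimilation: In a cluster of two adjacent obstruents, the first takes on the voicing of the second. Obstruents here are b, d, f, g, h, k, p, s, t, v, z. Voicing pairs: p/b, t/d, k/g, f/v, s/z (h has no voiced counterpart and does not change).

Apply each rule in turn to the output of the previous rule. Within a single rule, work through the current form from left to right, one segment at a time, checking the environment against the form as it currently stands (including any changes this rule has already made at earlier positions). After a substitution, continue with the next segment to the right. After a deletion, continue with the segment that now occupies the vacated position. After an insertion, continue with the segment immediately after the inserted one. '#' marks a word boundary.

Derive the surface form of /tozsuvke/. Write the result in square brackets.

[tossufki]

Rule 1 Final Devoicing: no change — [tozsuvke]
Rule 2 Final Vowel Raising: [tozsuvke] → [tozsuvki]
Rule 3 Regressive Voicing Assimilation: [tozsuvki] → [tossufki]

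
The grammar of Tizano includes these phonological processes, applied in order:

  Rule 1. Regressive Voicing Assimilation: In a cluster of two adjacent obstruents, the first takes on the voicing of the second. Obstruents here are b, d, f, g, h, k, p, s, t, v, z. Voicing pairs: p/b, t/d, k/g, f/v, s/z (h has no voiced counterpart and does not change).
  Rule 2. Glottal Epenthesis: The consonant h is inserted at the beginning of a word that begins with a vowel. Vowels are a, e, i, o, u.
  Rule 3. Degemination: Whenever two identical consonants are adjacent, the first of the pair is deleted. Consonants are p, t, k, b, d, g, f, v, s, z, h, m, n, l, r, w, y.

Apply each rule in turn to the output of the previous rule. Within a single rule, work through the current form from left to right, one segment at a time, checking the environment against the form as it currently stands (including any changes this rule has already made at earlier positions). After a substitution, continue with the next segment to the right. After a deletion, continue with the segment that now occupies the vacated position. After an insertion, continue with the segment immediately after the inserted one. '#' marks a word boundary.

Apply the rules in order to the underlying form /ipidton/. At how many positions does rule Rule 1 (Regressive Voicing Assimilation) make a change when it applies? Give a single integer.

1

Rule 1 Regressive Voicing Assimilation: [ipidton] → [ipitton]
Rule 2 Glottal Epenthesis: [ipitton] → [hipitton]
Rule 3 Degemination: [hipitton] → [hipiton]
Rule Rule 1 changed 1 position(s).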